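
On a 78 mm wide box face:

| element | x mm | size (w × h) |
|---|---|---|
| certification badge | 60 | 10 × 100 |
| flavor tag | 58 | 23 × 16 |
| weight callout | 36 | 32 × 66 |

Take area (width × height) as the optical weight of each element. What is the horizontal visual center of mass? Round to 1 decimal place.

Taking area as weight: certification badge 10·100 = 1000, flavor tag 23·16 = 368, weight callout 32·66 = 2112. Sum 3480.
x: (1000·60 + 368·58 + 2112·36) / 3480 = 157376 / 3480 ≈ 45.22

x ≈ 45.2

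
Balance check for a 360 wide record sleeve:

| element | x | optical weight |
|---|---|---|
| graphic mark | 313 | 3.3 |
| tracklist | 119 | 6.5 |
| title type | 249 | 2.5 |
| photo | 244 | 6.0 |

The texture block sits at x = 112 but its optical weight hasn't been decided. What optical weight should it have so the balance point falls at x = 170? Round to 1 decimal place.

w ≈ 13.5

Existing Σw = 18.3 (3.3 + 6.5 + 2.5 + 6.0); existing moment 3.3·313 + 6.5·119 + 2.5·249 + 6.0·244 = 3892.9.
For the centroid to hit 170: (3892.9 + w·112) / (18.3 + w) = 170.
Solving: w = (170·18.3 − 3892.9) / (112 − 170) = -781.9 / -58 ≈ 13.48.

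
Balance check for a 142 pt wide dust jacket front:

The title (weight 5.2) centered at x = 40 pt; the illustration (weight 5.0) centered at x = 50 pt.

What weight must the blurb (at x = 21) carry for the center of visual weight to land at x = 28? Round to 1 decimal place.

Existing Σw = 10.2 (5.2 + 5.0); existing moment 5.2·40 + 5.0·50 = 458.0.
Balance at x = 28 requires (458.0 + w·21) / (10.2 + w) = 28.
Solving: w = (28·10.2 − 458.0) / (21 − 28) = -172.4 / -7 ≈ 24.63.

w ≈ 24.6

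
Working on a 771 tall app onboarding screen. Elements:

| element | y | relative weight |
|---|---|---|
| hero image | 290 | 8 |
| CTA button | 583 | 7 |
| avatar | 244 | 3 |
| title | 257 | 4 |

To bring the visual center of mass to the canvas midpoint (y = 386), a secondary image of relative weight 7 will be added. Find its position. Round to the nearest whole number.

With the secondary image, Σw becomes 8 + 7 + 3 + 4 + 7 = 29.
y: target moment 29×386 = 11194; current 8·290 + 7·583 + 3·244 + 4·257 = 8161; the secondary image supplies 3033, so y = 3033/7 ≈ 433.29.

y ≈ 433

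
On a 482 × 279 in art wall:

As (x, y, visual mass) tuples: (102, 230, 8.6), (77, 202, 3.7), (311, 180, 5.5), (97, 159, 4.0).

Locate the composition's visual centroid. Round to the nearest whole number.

(150, 200)

Σw = 8.6 + 3.7 + 5.5 + 4.0 = 21.8.
Σw·x = 8.6·102 + 3.7·77 + 5.5·311 + 4.0·97 = 3260.6, so x̄ = 3260.6/21.8 ≈ 149.57.
Σw·y = 8.6·230 + 3.7·202 + 5.5·180 + 4.0·159 = 4351.4, so ȳ = 4351.4/21.8 ≈ 199.61.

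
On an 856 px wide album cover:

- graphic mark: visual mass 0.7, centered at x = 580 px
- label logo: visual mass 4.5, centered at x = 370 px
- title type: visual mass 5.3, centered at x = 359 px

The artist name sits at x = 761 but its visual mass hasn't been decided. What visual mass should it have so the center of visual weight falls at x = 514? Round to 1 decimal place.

Existing Σw = 10.5 (0.7 + 4.5 + 5.3); existing moment 0.7·580 + 4.5·370 + 5.3·359 = 3973.7.
For the centroid to hit 514: (3973.7 + w·761) / (10.5 + w) = 514.
So w = (514·10.5 − 3973.7)/(761 − 514) = 1423.3/247 ≈ 5.76.

w ≈ 5.8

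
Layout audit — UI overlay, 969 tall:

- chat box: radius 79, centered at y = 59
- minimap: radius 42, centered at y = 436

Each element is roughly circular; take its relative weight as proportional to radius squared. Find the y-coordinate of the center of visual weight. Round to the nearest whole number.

y ≈ 142

r² weights: chat box 79² = 6241, minimap 42² = 1764. Total = 8005.
y: (6241·59 + 1764·436) / 8005 = 1137323 / 8005 ≈ 142.08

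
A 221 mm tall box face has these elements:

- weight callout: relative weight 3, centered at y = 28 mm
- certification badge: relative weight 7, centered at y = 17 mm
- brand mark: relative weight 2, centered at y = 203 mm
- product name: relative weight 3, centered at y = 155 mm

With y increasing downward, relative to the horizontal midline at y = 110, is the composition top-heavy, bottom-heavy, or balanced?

Weights sum to 3 + 7 + 2 + 3 = 15.
y: (3·28 + 7·17 + 2·203 + 3·155) / 15 = 1074 / 15 ≈ 71.60
71.6 lies above (smaller y than) the midline 110, so the layout is top-heavy.

top-heavy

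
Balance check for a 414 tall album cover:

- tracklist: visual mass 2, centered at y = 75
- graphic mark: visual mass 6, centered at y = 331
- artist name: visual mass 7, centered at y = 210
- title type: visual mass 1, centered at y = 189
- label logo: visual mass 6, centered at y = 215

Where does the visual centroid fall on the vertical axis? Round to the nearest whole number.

y ≈ 231

Σw = 2 + 6 + 7 + 1 + 6 = 22.
y: (2·75 + 6·331 + 7·210 + 1·189 + 6·215) / 22 = 5085 / 22 ≈ 231.14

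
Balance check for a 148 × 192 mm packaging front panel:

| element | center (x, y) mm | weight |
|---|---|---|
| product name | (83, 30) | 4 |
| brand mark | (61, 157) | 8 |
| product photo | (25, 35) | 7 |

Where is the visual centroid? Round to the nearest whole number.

Σw = 4 + 8 + 7 = 19.
x-moment: 4·83 + 8·61 + 7·25 = 995; centroid 995/19 ≈ 52.37.
y-moment: 4·30 + 8·157 + 7·35 = 1621; centroid 1621/19 ≈ 85.32.

(52, 85)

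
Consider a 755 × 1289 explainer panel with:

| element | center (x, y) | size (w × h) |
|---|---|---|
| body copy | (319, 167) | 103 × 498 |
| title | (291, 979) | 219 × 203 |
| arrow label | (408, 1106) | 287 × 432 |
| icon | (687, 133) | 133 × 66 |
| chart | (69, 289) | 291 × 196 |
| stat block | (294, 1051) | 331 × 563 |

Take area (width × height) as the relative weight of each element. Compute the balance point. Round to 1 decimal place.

(306.5, 853.4)

Taking area as weight: body copy 103·498 = 51294, title 219·203 = 44457, arrow label 287·432 = 123984, icon 133·66 = 8778, chart 291·196 = 57036, stat block 331·563 = 186353. Sum 471902.
Σw·x = 144638997; x̄ = 144638997/471902 ≈ 306.50.
Σw·y = 402723686; ȳ = 402723686/471902 ≈ 853.41.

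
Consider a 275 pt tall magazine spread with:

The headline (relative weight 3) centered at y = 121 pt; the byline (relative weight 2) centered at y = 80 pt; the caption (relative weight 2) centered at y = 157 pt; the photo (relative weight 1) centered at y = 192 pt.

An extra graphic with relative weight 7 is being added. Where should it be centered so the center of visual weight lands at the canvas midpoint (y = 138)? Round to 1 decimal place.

y ≈ 148.7

After adding the extra graphic, total weight = 3 + 2 + 2 + 1 + 7 = 15.
y: need Σw·y = 15·138 = 2070. Existing = 3·121 + 2·80 + 2·157 + 1·192 = 1029. Remainder 1041 / 7 ≈ 148.71.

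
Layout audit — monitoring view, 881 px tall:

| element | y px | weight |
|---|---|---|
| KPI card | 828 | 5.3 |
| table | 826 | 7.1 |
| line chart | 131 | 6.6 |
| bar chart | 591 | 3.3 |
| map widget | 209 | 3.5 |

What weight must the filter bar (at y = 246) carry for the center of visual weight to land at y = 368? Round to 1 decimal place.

w ≈ 35.3

Fixed elements: Σw = 5.3 + 7.1 + 6.6 + 3.3 + 3.5 = 25.8, Σw·y = 5.3·828 + 7.1·826 + 6.6·131 + 3.3·591 + 3.5·209 = 13799.4.
Set Σw·y/Σw = 368: (13799.4 + 246w) = 368·(25.8 + w).
So w = (368·25.8 − 13799.4)/(246 − 368) = -4305.0/-122 ≈ 35.29.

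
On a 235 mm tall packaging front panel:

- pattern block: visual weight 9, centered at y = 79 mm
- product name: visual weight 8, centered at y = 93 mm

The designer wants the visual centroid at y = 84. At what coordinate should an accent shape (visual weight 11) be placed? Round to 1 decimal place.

y ≈ 81.5

After adding the accent shape, total weight = 9 + 8 + 11 = 28.
Along y: (1455 + 11·y) / 28 = 84 (existing moment 9·79 + 8·93 = 1455) ⇒ y = (2352 − 1455) / 11 ≈ 81.55.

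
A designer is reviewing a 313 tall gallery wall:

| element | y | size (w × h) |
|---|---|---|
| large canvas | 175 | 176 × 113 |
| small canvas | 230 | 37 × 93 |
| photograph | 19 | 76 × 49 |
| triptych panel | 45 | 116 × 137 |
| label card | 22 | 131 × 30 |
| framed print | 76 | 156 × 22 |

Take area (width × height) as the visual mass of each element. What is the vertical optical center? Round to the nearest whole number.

Taking area as weight: large canvas 176·113 = 19888, small canvas 37·93 = 3441, photograph 76·49 = 3724, triptych panel 116·137 = 15892, label card 131·30 = 3930, framed print 156·22 = 3432. Sum 50307.
y: moment 5405018 / weight 50307 ≈ 107.44

y ≈ 107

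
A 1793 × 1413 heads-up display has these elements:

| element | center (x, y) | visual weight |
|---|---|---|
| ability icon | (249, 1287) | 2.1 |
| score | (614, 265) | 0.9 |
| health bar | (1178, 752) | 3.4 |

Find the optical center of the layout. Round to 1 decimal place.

Weights sum to 2.1 + 0.9 + 3.4 = 6.4.
Σw·x = 2.1·249 + 0.9·614 + 3.4·1178 = 5080.7, so x̄ = 5080.7/6.4 ≈ 793.86.
Σw·y = 2.1·1287 + 0.9·265 + 3.4·752 = 5498.0, so ȳ = 5498.0/6.4 ≈ 859.06.

(793.9, 859.1)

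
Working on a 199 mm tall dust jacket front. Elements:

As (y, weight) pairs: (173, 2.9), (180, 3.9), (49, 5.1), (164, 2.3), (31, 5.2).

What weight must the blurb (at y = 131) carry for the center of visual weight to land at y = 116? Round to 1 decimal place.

Known weights sum to 2.9 + 3.9 + 5.1 + 2.3 + 5.2 = 19.4; their moment is 2.9·173 + 3.9·180 + 5.1·49 + 2.3·164 + 5.2·31 = 1992.0.
Balance at y = 116 requires (1992.0 + w·131) / (19.4 + w) = 116.
So w = (116·19.4 − 1992.0)/(131 − 116) = 258.4/15 ≈ 17.23.

w ≈ 17.2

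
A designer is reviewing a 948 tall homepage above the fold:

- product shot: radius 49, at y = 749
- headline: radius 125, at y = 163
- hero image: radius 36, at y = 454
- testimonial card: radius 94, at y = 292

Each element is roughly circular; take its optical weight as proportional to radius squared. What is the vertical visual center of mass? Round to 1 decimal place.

r² weights: product shot 49² = 2401, headline 125² = 15625, hero image 36² = 1296, testimonial card 94² = 8836. Total = 28158.
y-moment: 2401·749 + 15625·163 + 1296·454 + 8836·292 = 7513720; centroid 7513720/28158 ≈ 266.84.

y ≈ 266.8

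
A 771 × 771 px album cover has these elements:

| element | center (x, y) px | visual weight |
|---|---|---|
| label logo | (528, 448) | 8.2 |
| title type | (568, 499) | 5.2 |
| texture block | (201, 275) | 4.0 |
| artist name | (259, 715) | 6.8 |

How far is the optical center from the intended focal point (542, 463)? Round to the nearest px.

≈ 142 px

Σw = 8.2 + 5.2 + 4.0 + 6.8 = 24.2.
x-moment: 8.2·528 + 5.2·568 + 4.0·201 + 6.8·259 = 9848.4; centroid 9848.4/24.2 ≈ 406.96.
y-moment: 8.2·448 + 5.2·499 + 4.0·275 + 6.8·715 = 12230.4; centroid 12230.4/24.2 ≈ 505.39.
From (542, 463): dx = -135.04, dy = 42.39, so the distance is √(dx²+dy²) ≈ 141.54.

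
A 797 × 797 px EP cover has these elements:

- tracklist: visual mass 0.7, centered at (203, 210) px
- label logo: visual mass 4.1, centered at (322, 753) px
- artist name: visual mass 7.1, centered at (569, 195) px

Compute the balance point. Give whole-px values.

Weights sum to 0.7 + 4.1 + 7.1 = 11.9.
x-moment: 0.7·203 + 4.1·322 + 7.1·569 = 5502.2; centroid 5502.2/11.9 ≈ 462.37.
y-moment: 0.7·210 + 4.1·753 + 7.1·195 = 4618.8; centroid 4618.8/11.9 ≈ 388.13.

(462, 388)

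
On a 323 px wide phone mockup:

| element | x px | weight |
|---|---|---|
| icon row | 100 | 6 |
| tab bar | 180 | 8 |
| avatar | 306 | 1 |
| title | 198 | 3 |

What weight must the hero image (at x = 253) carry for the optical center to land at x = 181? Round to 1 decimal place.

Known weights sum to 6 + 8 + 1 + 3 = 18; their moment is 6·100 + 8·180 + 1·306 + 3·198 = 2940.
Set Σw·x/Σw = 181: (2940 + 253w) = 181·(18 + w).
Rearranging, w·(253 − 181) = 181·18 − 2940 = 318, so w ≈ 318/72 = 4.42.

w ≈ 4.4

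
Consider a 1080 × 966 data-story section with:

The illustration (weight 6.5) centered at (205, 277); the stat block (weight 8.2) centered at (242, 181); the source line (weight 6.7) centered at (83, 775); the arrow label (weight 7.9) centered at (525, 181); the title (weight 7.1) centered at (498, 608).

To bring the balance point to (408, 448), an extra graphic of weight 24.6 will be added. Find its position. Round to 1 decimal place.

(541.9, 532.7)

After adding the extra graphic, total weight = 6.5 + 8.2 + 6.7 + 7.9 + 7.1 + 24.6 = 61.0.
x: need Σw·x = 61.0·408 = 24888.0. Existing = 6.5·205 + 8.2·242 + 6.7·83 + 7.9·525 + 7.1·498 = 11556.3. Remainder 13331.7 / 24.6 ≈ 541.94.
y: need Σw·y = 61.0·448 = 27328.0. Existing = 6.5·277 + 8.2·181 + 6.7·775 + 7.9·181 + 7.1·608 = 14223.9. Remainder 13104.1 / 24.6 ≈ 532.69.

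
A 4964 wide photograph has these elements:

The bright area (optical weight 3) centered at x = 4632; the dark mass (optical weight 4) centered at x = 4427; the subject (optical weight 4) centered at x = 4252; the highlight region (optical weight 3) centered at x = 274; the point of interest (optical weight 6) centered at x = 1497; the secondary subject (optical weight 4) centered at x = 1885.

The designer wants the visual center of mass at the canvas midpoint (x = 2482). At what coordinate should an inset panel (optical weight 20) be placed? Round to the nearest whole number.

After adding the inset panel, total weight = 3 + 4 + 4 + 3 + 6 + 4 + 20 = 44.
x: target moment 44×2482 = 109208; current 3·4632 + 4·4427 + 4·4252 + 3·274 + 6·1497 + 4·1885 = 65956; the inset panel supplies 43252, so x = 43252/20 ≈ 2162.60.

x ≈ 2163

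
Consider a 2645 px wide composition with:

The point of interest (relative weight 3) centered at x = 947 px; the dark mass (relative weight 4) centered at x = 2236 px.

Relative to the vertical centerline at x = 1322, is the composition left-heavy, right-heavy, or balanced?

right-heavy

Σw = 3 + 4 = 7.
Σw·x = 3·947 + 4·2236 = 11785, so x̄ = 11785/7 ≈ 1683.57.
1683.6 lies right of the midline 1322, so the layout is right-heavy.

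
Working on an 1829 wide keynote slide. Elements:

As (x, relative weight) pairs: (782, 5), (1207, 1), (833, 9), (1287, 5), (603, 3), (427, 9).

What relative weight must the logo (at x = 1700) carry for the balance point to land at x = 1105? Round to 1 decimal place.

Existing Σw = 32 (5 + 1 + 9 + 5 + 3 + 9); existing moment 5·782 + 1·1207 + 9·833 + 5·1287 + 3·603 + 9·427 = 24701.
For the centroid to hit 1105: (24701 + w·1700) / (32 + w) = 1105.
So w = (1105·32 − 24701)/(1700 − 1105) = 10659/595 ≈ 17.91.

w ≈ 17.9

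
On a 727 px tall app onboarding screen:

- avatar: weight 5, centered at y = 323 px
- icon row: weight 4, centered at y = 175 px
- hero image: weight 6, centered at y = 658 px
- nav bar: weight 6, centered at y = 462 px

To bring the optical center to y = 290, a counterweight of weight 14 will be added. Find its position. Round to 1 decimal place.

With the counterweight, Σw becomes 5 + 4 + 6 + 6 + 14 = 35.
y: need Σw·y = 35·290 = 10150. Existing = 5·323 + 4·175 + 6·658 + 6·462 = 9035. Remainder 1115 / 14 ≈ 79.64.

y ≈ 79.6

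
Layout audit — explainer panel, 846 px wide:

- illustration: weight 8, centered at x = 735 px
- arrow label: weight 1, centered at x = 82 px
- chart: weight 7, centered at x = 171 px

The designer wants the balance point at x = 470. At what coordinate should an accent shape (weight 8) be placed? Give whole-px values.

x ≈ 515

After adding the accent shape, total weight = 8 + 1 + 7 + 8 = 24.
x: target moment 24×470 = 11280; current 8·735 + 1·82 + 7·171 = 7159; the accent shape supplies 4121, so x = 4121/8 ≈ 515.12.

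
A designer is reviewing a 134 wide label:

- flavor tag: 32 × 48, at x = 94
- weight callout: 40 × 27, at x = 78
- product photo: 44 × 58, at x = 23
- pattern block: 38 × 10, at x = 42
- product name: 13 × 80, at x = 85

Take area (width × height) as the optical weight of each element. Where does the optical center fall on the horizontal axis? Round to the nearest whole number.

x ≈ 59

Areas: flavor tag 32·48 = 1536, weight callout 40·27 = 1080, product photo 44·58 = 2552, pattern block 38·10 = 380, product name 13·80 = 1040. Total weight = 6588.
x: (1536·94 + 1080·78 + 2552·23 + 380·42 + 1040·85) / 6588 = 391680 / 6588 ≈ 59.45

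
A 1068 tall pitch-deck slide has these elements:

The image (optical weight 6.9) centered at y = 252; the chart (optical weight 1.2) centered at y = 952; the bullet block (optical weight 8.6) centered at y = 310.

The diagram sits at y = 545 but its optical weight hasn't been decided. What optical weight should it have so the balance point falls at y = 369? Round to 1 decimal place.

w ≈ 3.5

Existing Σw = 16.7 (6.9 + 1.2 + 8.6); existing moment 6.9·252 + 1.2·952 + 8.6·310 = 5547.2.
Set Σw·y/Σw = 369: (5547.2 + 545w) = 369·(16.7 + w).
Solving: w = (369·16.7 − 5547.2) / (545 − 369) = 615.1 / 176 ≈ 3.49.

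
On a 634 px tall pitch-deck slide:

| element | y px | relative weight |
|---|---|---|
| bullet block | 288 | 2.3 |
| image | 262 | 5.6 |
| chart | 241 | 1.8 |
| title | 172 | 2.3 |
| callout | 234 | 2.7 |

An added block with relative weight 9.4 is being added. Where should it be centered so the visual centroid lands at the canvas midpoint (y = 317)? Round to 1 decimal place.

y ≈ 430.7

New total weight: (2.3 + 5.6 + 1.8 + 2.3 + 2.7) + 9.4 = 24.1.
y: target moment 24.1×317 = 7639.7; current 2.3·288 + 5.6·262 + 1.8·241 + 2.3·172 + 2.7·234 = 3590.8; the added block supplies 4048.9, so y = 4048.9/9.4 ≈ 430.73.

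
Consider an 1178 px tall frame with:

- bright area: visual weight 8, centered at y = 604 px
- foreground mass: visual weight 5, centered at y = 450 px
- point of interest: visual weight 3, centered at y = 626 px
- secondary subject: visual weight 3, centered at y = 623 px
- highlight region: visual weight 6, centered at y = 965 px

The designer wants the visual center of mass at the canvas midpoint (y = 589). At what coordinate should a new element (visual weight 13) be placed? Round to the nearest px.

y ≈ 443

With the new element, Σw becomes 8 + 5 + 3 + 3 + 6 + 13 = 38.
y: need Σw·y = 38·589 = 22382. Existing = 8·604 + 5·450 + 3·626 + 3·623 + 6·965 = 16619. Remainder 5763 / 13 ≈ 443.31.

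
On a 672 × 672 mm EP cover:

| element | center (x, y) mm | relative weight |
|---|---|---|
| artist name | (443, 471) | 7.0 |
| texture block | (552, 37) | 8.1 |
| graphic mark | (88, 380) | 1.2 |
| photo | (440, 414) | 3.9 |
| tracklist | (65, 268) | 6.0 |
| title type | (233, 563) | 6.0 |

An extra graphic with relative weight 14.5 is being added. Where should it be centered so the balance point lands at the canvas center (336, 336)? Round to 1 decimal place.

New total weight: (7.0 + 8.1 + 1.2 + 3.9 + 6.0 + 6.0) + 14.5 = 46.7.
Along x: (11181.8 + 14.5·x) / 46.7 = 336 (existing moment 7.0·443 + 8.1·552 + 1.2·88 + 3.9·440 + 6.0·65 + 6.0·233 = 11181.8) ⇒ x = (15691.2 − 11181.8) / 14.5 ≈ 310.99.
Along y: (10653.3 + 14.5·y) / 46.7 = 336 (existing moment 7.0·471 + 8.1·37 + 1.2·380 + 3.9·414 + 6.0·268 + 6.0·563 = 10653.3) ⇒ y = (15691.2 − 10653.3) / 14.5 ≈ 347.44.

(311.0, 347.4)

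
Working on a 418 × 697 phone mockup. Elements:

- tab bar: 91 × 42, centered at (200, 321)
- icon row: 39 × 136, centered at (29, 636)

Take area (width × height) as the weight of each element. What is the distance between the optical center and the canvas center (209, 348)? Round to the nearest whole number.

≈ 190

Taking area as weight: tab bar 91·42 = 3822, icon row 39·136 = 5304. Sum 9126.
x: (3822·200 + 5304·29) / 9126 = 918216 / 9126 ≈ 100.62
y: (3822·321 + 5304·636) / 9126 = 4600206 / 9126 ≈ 504.08
Relative to (209, 348): Δ = (-108.38, 156.08); |Δ| = √(-108.38² + 156.08²) ≈ 190.02.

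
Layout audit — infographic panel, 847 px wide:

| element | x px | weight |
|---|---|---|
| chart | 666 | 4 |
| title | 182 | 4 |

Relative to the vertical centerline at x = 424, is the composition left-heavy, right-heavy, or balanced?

Total weight = 4 + 4 = 8.
Σw·x = 4·666 + 4·182 = 3392, so x̄ = 3392/8 ≈ 424.00.
The centroid 424.00 matches the midline at 424, so the layout is balanced.

balanced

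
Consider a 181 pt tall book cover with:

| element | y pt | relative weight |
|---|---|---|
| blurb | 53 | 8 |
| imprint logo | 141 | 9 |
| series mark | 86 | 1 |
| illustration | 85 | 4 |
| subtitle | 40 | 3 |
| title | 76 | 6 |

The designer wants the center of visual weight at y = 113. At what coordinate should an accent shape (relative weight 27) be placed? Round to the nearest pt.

With the accent shape, Σw becomes 8 + 9 + 1 + 4 + 3 + 6 + 27 = 58.
y: target moment 58×113 = 6554; current 8·53 + 9·141 + 1·86 + 4·85 + 3·40 + 6·76 = 2695; the accent shape supplies 3859, so y = 3859/27 ≈ 142.93.

y ≈ 143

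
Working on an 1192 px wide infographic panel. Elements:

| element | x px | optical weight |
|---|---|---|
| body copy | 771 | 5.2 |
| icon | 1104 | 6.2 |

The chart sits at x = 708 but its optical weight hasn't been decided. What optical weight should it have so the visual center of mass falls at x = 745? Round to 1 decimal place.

Existing Σw = 11.4 (5.2 + 6.2); existing moment 5.2·771 + 6.2·1104 = 10854.0.
Set Σw·x/Σw = 745: (10854.0 + 708w) = 745·(11.4 + w).
So w = (745·11.4 − 10854.0)/(708 − 745) = -2361.0/-37 ≈ 63.81.

w ≈ 63.8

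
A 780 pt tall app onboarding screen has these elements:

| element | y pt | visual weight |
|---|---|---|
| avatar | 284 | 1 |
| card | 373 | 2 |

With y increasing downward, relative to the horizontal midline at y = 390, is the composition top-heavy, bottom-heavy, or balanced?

top-heavy

Σw = 1 + 2 = 3.
Σw·y = 1·284 + 2·373 = 1030, so ȳ = 1030/3 ≈ 343.33.
Since 343.3 is above (smaller y than) 390, the composition reads top-heavy.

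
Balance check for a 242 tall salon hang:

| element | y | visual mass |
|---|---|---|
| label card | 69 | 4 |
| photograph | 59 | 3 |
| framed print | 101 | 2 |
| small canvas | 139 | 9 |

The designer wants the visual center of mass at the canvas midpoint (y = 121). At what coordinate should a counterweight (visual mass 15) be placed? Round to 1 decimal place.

After adding the counterweight, total weight = 4 + 3 + 2 + 9 + 15 = 33.
Along y: (1906 + 15·y) / 33 = 121 (existing moment 4·69 + 3·59 + 2·101 + 9·139 = 1906) ⇒ y = (3993 − 1906) / 15 ≈ 139.13.

y ≈ 139.1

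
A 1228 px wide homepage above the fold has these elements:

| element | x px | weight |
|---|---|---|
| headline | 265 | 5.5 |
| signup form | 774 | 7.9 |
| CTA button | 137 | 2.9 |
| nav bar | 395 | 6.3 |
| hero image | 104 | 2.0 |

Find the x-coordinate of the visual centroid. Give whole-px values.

Weights sum to 5.5 + 7.9 + 2.9 + 6.3 + 2.0 = 24.6.
Σw·x = 5.5·265 + 7.9·774 + 2.9·137 + 6.3·395 + 2.0·104 = 10665.9, so x̄ = 10665.9/24.6 ≈ 433.57.

x ≈ 434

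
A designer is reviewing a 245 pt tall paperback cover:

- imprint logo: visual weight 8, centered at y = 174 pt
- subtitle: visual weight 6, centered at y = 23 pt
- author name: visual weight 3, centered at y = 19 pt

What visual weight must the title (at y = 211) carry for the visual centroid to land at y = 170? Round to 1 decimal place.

Known weights sum to 8 + 6 + 3 = 17; their moment is 8·174 + 6·23 + 3·19 = 1587.
Balance at y = 170 requires (1587 + w·211) / (17 + w) = 170.
So w = (170·17 − 1587)/(211 − 170) = 1303/41 ≈ 31.78.

w ≈ 31.8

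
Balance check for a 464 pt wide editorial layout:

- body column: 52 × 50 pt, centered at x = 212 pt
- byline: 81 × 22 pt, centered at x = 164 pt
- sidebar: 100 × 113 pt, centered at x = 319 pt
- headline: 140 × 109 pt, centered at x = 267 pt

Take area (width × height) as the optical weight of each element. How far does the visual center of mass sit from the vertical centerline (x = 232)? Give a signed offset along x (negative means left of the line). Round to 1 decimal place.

Areas → weights: body column 52·50 = 2600, byline 81·22 = 1782, sidebar 100·113 = 11300, headline 140·109 = 15260; Σw = 30942.
x-moment: 2600·212 + 1782·164 + 11300·319 + 15260·267 = 8522568; centroid 8522568/30942 ≈ 275.44.
Against x = 232, that's 275.44 − 232 = 43.44.

≈ 43.4 pt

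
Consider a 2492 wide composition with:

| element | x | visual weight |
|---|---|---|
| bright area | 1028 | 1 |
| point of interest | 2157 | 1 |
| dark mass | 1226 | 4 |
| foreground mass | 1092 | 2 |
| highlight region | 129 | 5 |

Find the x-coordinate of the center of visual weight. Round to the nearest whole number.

Σw = 1 + 1 + 4 + 2 + 5 = 13.
x: (1·1028 + 1·2157 + 4·1226 + 2·1092 + 5·129) / 13 = 10918 / 13 ≈ 839.85

x ≈ 840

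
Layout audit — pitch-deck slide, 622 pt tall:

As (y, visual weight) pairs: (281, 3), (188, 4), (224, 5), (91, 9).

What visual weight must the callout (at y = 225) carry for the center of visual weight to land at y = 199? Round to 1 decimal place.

w ≈ 24.8

Existing Σw = 21 (3 + 4 + 5 + 9); existing moment 3·281 + 4·188 + 5·224 + 9·91 = 3534.
Set Σw·y/Σw = 199: (3534 + 225w) = 199·(21 + w).
Solving: w = (199·21 − 3534) / (225 − 199) = 645 / 26 ≈ 24.81.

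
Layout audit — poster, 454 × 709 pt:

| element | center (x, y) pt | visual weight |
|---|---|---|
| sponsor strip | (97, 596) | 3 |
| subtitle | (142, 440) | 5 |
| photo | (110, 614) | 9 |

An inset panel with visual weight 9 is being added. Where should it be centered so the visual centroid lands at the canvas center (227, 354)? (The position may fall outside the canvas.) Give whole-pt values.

New total weight: (3 + 5 + 9) + 9 = 26.
Along x: (1991 + 9·x) / 26 = 227 (existing moment 3·97 + 5·142 + 9·110 = 1991) ⇒ x = (5902 − 1991) / 9 ≈ 434.56.
Along y: (9514 + 9·y) / 26 = 354 (existing moment 3·596 + 5·440 + 9·614 = 9514) ⇒ y = (9204 − 9514) / 9 ≈ -34.44.

(435, -34)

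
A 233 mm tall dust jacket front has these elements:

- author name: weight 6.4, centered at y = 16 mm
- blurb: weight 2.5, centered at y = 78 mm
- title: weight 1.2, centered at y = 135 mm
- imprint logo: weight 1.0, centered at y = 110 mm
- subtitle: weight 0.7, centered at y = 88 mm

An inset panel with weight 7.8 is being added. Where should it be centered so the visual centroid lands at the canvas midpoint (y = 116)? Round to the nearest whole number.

After adding the inset panel, total weight = 6.4 + 2.5 + 1.2 + 1.0 + 0.7 + 7.8 = 19.6.
Along y: (631.0 + 7.8·y) / 19.6 = 116 (existing moment 6.4·16 + 2.5·78 + 1.2·135 + 1.0·110 + 0.7·88 = 631.0) ⇒ y = (2273.6 − 631.0) / 7.8 ≈ 210.59.

y ≈ 211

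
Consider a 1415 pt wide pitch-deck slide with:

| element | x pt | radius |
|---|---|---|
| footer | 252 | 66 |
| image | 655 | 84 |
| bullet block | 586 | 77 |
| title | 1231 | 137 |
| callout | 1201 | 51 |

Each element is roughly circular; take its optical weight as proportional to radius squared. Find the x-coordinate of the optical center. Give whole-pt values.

r² weights: footer 66² = 4356, image 84² = 7056, bullet block 77² = 5929, title 137² = 18769, callout 51² = 2601. Total = 38711.
Σw·x = 4356·252 + 7056·655 + 5929·586 + 18769·1231 + 2601·1201 = 35422226, so x̄ = 35422226/38711 ≈ 915.04.

x ≈ 915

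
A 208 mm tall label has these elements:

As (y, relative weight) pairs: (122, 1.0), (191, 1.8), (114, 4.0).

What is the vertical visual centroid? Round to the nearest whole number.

y ≈ 136

Total weight = 1.0 + 1.8 + 4.0 = 6.8.
y-moment: 1.0·122 + 1.8·191 + 4.0·114 = 921.8; centroid 921.8/6.8 ≈ 135.56.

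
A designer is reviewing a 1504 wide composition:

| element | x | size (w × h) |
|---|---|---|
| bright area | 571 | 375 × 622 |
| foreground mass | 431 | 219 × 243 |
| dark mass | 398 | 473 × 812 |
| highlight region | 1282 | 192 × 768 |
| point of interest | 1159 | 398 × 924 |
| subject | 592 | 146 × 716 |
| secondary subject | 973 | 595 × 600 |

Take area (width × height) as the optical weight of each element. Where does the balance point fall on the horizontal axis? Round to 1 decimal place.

x ≈ 809.5

Areas → weights: bright area 375·622 = 233250, foreground mass 219·243 = 53217, dark mass 473·812 = 384076, highlight region 192·768 = 147456, point of interest 398·924 = 367752, subject 146·716 = 104536, secondary subject 595·600 = 357000; Σw = 1647287.
x-moment: 233250·571 + 53217·431 + 384076·398 + 147456·1282 + 367752·1159 + 104536·592 + 357000·973 = 1333493997; centroid 1333493997/1647287 ≈ 809.51.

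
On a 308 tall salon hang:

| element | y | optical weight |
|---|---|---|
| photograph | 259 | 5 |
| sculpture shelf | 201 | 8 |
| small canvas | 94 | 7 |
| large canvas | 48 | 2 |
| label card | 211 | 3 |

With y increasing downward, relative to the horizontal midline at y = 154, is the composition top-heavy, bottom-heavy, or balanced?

bottom-heavy

Σw = 5 + 8 + 7 + 2 + 3 = 25.
y-moment: 5·259 + 8·201 + 7·94 + 2·48 + 3·211 = 4290; centroid 4290/25 ≈ 171.60.
Since 171.6 is below (larger y than) 154, the composition reads bottom-heavy.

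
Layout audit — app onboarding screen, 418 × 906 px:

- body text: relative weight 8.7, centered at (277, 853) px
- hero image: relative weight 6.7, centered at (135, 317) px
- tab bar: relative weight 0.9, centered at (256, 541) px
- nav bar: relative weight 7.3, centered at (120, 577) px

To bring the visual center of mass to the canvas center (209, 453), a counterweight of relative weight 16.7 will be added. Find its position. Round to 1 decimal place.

(239.6, 240.2)

With the counterweight, Σw becomes 8.7 + 6.7 + 0.9 + 7.3 + 16.7 = 40.3.
x: target moment 40.3×209 = 8422.7; current 8.7·277 + 6.7·135 + 0.9·256 + 7.3·120 = 4420.8; the counterweight supplies 4001.9, so x = 4001.9/16.7 ≈ 239.63.
y: target moment 40.3×453 = 18255.9; current 8.7·853 + 6.7·317 + 0.9·541 + 7.3·577 = 14244.0; the counterweight supplies 4011.9, so y = 4011.9/16.7 ≈ 240.23.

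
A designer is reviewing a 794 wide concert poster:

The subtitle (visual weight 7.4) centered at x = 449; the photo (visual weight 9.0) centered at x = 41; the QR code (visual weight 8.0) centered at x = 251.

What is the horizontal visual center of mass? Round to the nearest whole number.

Weights sum to 7.4 + 9.0 + 8.0 = 24.4.
x: (7.4·449 + 9.0·41 + 8.0·251) / 24.4 = 5699.6 / 24.4 ≈ 233.59

x ≈ 234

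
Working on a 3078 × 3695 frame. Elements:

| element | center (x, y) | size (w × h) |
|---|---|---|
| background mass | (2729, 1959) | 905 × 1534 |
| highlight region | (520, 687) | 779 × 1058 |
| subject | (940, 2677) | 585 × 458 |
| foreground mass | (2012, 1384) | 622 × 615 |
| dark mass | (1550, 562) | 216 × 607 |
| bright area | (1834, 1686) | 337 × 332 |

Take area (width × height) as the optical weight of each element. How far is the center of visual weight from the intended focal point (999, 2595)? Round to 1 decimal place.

≈ 1332.7

Areas: background mass 905·1534 = 1388270, highlight region 779·1058 = 824182, subject 585·458 = 267930, foreground mass 622·615 = 382530, dark mass 216·607 = 131112, bright area 337·332 = 111884. Total weight = 3105908.
Σw·x = 5647086886; x̄ = 5647086886/3105908 ≈ 1818.18.
Σw·y = 4794825462; ȳ = 4794825462/3105908 ≈ 1543.78.
Relative to (999, 2595): Δ = (819.18, -1051.22); |Δ| = √(819.18² + -1051.22²) ≈ 1332.71.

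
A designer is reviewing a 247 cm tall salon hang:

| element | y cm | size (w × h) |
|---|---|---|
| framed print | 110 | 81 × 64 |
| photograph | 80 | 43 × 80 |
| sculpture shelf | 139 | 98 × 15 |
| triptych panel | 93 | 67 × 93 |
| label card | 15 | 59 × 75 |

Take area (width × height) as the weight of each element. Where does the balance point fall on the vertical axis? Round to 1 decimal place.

y ≈ 81.7

Areas → weights: framed print 81·64 = 5184, photograph 43·80 = 3440, sculpture shelf 98·15 = 1470, triptych panel 67·93 = 6231, label card 59·75 = 4425; Σw = 20750.
y: (5184·110 + 3440·80 + 1470·139 + 6231·93 + 4425·15) / 20750 = 1695628 / 20750 ≈ 81.72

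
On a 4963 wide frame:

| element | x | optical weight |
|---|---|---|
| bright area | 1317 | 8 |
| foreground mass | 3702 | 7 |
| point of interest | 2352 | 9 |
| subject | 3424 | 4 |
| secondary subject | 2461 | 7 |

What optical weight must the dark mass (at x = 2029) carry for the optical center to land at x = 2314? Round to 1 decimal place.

Fixed elements: Σw = 8 + 7 + 9 + 4 + 7 = 35, Σw·x = 8·1317 + 7·3702 + 9·2352 + 4·3424 + 7·2461 = 88541.
Set Σw·x/Σw = 2314: (88541 + 2029w) = 2314·(35 + w).
So w = (2314·35 − 88541)/(2029 − 2314) = -7551/-285 ≈ 26.49.

w ≈ 26.5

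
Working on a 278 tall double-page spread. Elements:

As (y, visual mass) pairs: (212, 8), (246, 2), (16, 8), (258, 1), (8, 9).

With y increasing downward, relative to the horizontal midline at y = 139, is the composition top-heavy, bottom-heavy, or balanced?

Σw = 8 + 2 + 8 + 1 + 9 = 28.
Σw·y = 8·212 + 2·246 + 8·16 + 1·258 + 9·8 = 2646, so ȳ = 2646/28 ≈ 94.50.
94.5 vs midline 139 → top-heavy.

top-heavy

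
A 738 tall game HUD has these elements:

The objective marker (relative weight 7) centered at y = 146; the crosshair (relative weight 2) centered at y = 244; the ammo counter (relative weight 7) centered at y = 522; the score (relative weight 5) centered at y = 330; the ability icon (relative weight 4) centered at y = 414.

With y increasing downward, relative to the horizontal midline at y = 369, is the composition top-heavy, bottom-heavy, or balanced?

Σw = 7 + 2 + 7 + 5 + 4 = 25.
Σw·y = 7·146 + 2·244 + 7·522 + 5·330 + 4·414 = 8470, so ȳ = 8470/25 ≈ 338.80.
338.8 lies above (smaller y than) the midline 369, so the layout is top-heavy.

top-heavy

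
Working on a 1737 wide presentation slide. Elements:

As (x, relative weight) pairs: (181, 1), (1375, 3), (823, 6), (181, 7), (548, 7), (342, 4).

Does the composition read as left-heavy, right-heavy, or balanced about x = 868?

left-heavy

Weights sum to 1 + 3 + 6 + 7 + 7 + 4 = 28.
Σw·x = 15715; x̄ = 15715/28 ≈ 561.25.
561.2 lies left of the midline 868, so the layout is left-heavy.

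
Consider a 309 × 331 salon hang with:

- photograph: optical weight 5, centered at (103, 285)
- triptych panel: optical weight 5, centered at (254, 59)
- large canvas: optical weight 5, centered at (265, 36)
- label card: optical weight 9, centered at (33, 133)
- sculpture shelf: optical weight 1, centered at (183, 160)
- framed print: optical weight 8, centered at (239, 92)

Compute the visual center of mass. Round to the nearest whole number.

Total weight = 5 + 5 + 5 + 9 + 1 + 8 = 33.
Σw·x = 5502; x̄ = 5502/33 ≈ 166.73.
y: moment 3993 / weight 33 ≈ 121.00

(167, 121)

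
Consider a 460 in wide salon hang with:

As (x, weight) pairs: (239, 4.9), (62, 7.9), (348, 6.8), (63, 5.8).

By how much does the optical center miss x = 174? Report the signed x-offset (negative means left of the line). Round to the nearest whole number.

Weights sum to 4.9 + 7.9 + 6.8 + 5.8 = 25.4.
Σw·x = 4.9·239 + 7.9·62 + 6.8·348 + 5.8·63 = 4392.7, so x̄ = 4392.7/25.4 ≈ 172.94.
Against x = 174, that's 172.94 − 174 = -1.06.

≈ -1 in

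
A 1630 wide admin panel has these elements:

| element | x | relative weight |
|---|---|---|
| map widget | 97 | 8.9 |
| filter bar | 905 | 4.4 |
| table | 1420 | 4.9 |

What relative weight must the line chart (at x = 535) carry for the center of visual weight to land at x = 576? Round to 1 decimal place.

w ≈ 32.2

Known weights sum to 8.9 + 4.4 + 4.9 = 18.2; their moment is 8.9·97 + 4.4·905 + 4.9·1420 = 11803.3.
Set Σw·x/Σw = 576: (11803.3 + 535w) = 576·(18.2 + w).
Rearranging, w·(535 − 576) = 576·18.2 − 11803.3 = -1320.1, so w ≈ -1320.1/-41 = 32.20.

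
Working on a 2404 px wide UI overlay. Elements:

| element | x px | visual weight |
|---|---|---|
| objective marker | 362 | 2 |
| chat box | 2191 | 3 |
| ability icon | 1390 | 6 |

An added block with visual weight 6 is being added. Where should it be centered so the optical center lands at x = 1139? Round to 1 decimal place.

With the added block, Σw becomes 2 + 3 + 6 + 6 = 17.
x: target moment 17×1139 = 19363; current 2·362 + 3·2191 + 6·1390 = 15637; the added block supplies 3726, so x = 3726/6 ≈ 621.00.

x ≈ 621.0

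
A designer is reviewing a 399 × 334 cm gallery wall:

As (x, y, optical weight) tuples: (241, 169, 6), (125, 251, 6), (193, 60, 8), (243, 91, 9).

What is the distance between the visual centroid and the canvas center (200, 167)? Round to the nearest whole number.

≈ 36 cm

Σw = 6 + 6 + 8 + 9 = 29.
x: (6·241 + 6·125 + 8·193 + 9·243) / 29 = 5927 / 29 ≈ 204.38
y: (6·169 + 6·251 + 8·60 + 9·91) / 29 = 3819 / 29 ≈ 131.69
From (200, 167): dx = 4.38, dy = -35.31, so the distance is √(dx²+dy²) ≈ 35.58.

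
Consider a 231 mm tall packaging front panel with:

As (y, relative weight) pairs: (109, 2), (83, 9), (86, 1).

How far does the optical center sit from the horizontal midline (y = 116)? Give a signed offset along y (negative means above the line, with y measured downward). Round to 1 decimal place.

Weights sum to 2 + 9 + 1 = 12.
y-moment: 2·109 + 9·83 + 1·86 = 1051; centroid 1051/12 ≈ 87.58.
Offset from y = 116: 87.58 − 116 ≈ -28.42.

≈ -28.4 mm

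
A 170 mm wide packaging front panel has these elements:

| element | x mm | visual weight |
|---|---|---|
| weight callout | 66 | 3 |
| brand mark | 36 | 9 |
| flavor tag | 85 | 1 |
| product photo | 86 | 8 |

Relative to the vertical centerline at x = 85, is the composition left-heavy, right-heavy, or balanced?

left-heavy

Σw = 3 + 9 + 1 + 8 = 21.
Σw·x = 3·66 + 9·36 + 1·85 + 8·86 = 1295, so x̄ = 1295/21 ≈ 61.67.
Since 61.7 is left of 85, the composition reads left-heavy.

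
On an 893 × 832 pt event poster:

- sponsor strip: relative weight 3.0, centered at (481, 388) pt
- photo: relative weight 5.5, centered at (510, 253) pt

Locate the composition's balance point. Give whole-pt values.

(500, 301)

Σw = 3.0 + 5.5 = 8.5.
x: (3.0·481 + 5.5·510) / 8.5 = 4248.0 / 8.5 ≈ 499.76
y: (3.0·388 + 5.5·253) / 8.5 = 2555.5 / 8.5 ≈ 300.65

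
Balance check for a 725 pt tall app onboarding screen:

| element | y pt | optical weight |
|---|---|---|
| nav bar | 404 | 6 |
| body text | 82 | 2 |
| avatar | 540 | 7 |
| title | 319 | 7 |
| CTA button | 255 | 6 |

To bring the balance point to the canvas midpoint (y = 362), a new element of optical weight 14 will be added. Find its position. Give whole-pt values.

y ≈ 362

After adding the new element, total weight = 6 + 2 + 7 + 7 + 6 + 14 = 42.
y: need Σw·y = 42·362 = 15204. Existing = 6·404 + 2·82 + 7·540 + 7·319 + 6·255 = 10131. Remainder 5073 / 14 ≈ 362.36.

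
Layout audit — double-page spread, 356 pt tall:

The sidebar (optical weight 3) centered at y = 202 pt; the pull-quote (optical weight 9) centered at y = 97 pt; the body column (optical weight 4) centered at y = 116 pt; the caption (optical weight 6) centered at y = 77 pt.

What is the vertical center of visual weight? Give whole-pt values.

y ≈ 109

Weights sum to 3 + 9 + 4 + 6 = 22.
Σw·y = 3·202 + 9·97 + 4·116 + 6·77 = 2405, so ȳ = 2405/22 ≈ 109.32.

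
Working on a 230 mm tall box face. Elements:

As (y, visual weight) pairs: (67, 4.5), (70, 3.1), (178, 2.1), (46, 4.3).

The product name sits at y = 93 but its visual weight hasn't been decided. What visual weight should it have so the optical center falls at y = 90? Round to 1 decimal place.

Fixed elements: Σw = 4.5 + 3.1 + 2.1 + 4.3 = 14.0, Σw·y = 4.5·67 + 3.1·70 + 2.1·178 + 4.3·46 = 1090.1.
Balance at y = 90 requires (1090.1 + w·93) / (14.0 + w) = 90.
Solving: w = (90·14.0 − 1090.1) / (93 − 90) = 169.9 / 3 ≈ 56.63.

w ≈ 56.6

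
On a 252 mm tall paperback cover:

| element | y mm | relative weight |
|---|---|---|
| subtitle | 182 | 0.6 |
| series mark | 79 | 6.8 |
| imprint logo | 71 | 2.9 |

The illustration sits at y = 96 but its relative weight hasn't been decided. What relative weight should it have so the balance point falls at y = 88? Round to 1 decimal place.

w ≈ 6.8

Existing Σw = 10.3 (0.6 + 6.8 + 2.9); existing moment 0.6·182 + 6.8·79 + 2.9·71 = 852.3.
Set Σw·y/Σw = 88: (852.3 + 96w) = 88·(10.3 + w).
So w = (88·10.3 − 852.3)/(96 − 88) = 54.1/8 ≈ 6.76.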